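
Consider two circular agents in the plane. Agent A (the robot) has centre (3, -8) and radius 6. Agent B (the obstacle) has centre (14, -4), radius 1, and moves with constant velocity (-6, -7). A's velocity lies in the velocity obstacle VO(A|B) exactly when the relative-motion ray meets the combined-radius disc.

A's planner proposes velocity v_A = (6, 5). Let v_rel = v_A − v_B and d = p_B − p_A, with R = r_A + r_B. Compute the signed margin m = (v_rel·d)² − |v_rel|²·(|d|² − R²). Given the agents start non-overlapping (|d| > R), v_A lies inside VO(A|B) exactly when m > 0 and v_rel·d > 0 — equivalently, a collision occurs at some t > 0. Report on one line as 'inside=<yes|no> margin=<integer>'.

d = (11, 4),  |d|² = 137;  R = 6+1 = 7,  c = 137−7² = 88
v_rel = (12, 12),  |v_rel|² = 288;  v_rel·d = (12)·(11) + (12)·(4) = 180
288·t² − 360·t + 88 = 0  ⇒  m = 180² − 288·88 = 7056
m = 7056 > 0,  v_rel·d = 180 > 0  ⇒  inside

inside=yes margin=7056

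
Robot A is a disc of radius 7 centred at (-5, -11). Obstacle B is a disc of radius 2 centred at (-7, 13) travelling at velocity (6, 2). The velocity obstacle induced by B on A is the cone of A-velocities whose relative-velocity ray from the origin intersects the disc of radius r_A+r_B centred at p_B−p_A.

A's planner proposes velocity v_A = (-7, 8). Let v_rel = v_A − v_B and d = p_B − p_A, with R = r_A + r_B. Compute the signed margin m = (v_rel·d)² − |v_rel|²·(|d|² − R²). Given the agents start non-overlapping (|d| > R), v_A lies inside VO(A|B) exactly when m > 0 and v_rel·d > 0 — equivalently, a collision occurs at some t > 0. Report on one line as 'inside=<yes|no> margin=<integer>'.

d = (-2, 24),  |d|² = 580;  R = 7+2 = 9,  c = 580−9² = 499
v_rel = (-13, 6),  |v_rel|² = 205;  v_rel·d = (-13)·(-2) + (6)·(24) = 170
205·t² − 340·t + 499 = 0  ⇒  m = 170² − 205·499 = -73395
m = -73395 < 0,  v_rel·d = 170 > 0  ⇒  outside

inside=no margin=-73395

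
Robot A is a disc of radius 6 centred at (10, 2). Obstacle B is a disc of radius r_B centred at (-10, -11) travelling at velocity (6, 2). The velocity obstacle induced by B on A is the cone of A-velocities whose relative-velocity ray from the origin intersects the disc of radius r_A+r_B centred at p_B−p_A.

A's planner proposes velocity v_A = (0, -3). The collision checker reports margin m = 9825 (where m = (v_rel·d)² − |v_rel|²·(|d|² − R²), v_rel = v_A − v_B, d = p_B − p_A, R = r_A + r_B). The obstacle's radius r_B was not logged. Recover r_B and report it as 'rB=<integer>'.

m = 9825
d = (-20, -13);  v_rel = (-6, -5),  |v_rel|² = 61
v_rel×d = (-6)·(-13) − (-5)·(-20) = -22
since m = R²·61 − (-22)²:  R² = (484 + 9825) / 61 = 169
R = √169 = 13  ⇒  r_B = 13 − 6 = 7

rB=7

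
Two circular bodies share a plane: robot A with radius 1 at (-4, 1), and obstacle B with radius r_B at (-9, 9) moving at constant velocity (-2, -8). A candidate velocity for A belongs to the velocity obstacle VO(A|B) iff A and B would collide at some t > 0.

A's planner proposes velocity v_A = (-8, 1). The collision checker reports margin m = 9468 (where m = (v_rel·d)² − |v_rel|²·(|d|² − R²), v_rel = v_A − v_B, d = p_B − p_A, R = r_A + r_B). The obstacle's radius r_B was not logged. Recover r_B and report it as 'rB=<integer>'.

m = 9468
d = (-5, 8);  v_rel = (-6, 9),  |v_rel|² = 117
v_rel×d = (-6)·(8) − (9)·(-5) = -3
since m = R²·117 − (-3)²:  R² = (9 + 9468) / 117 = 81
R = √81 = 9  ⇒  r_B = 9 − 1 = 8

rB=8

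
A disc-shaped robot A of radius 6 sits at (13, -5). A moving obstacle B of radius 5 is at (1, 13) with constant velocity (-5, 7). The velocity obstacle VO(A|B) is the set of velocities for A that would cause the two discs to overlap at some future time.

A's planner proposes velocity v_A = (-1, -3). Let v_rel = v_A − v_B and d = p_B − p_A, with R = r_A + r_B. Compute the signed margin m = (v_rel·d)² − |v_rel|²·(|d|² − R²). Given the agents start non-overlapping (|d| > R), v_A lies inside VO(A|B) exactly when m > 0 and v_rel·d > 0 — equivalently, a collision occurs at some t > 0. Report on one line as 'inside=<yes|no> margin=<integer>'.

d = (-12, 18),  |d|² = 468;  R = 6+5 = 11,  c = 468−11² = 347
v_rel = (4, -10),  |v_rel|² = 116;  v_rel·d = (4)·(-12) + (-10)·(18) = -228
116·t² + 456·t + 347 = 0  ⇒  m = (-228)² − 116·347 = 11732
m = 11732 > 0,  v_rel·d = -228 < 0  ⇒  outside

inside=no margin=11732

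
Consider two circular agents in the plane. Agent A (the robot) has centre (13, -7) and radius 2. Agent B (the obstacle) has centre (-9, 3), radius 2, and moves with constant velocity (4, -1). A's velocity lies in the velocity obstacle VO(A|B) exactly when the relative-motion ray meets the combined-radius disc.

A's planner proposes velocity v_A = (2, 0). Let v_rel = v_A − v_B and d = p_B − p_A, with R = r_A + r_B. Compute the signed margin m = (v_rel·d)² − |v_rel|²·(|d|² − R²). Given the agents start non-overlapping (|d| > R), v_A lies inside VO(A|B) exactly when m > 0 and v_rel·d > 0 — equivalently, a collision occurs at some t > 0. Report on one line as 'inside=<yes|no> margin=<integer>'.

d = (-22, 10),  |d|² = 584;  R = 2+2 = 4,  c = 584−4² = 568
v_rel = (-2, 1),  |v_rel|² = 5;  v_rel·d = (-2)·(-22) + (1)·(10) = 54
5·t² − 108·t + 568 = 0  ⇒  m = 54² − 5·568 = 76
m = 76 > 0,  v_rel·d = 54 > 0  ⇒  inside

inside=yes margin=76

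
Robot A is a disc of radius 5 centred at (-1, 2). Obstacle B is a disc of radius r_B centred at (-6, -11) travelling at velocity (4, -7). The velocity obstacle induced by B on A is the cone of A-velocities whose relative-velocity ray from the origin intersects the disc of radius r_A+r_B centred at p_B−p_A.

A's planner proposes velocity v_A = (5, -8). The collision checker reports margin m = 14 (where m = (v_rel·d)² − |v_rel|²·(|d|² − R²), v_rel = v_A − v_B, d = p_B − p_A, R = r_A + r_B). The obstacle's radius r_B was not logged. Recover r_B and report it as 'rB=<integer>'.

m = 14
d = (-5, -13);  v_rel = (1, -1),  |v_rel|² = 2
v_rel×d = (1)·(-13) − (-1)·(-5) = -18
since m = R²·2 − (-18)²:  R² = (324 + 14) / 2 = 169
R = √169 = 13  ⇒  r_B = 13 − 5 = 8

rB=8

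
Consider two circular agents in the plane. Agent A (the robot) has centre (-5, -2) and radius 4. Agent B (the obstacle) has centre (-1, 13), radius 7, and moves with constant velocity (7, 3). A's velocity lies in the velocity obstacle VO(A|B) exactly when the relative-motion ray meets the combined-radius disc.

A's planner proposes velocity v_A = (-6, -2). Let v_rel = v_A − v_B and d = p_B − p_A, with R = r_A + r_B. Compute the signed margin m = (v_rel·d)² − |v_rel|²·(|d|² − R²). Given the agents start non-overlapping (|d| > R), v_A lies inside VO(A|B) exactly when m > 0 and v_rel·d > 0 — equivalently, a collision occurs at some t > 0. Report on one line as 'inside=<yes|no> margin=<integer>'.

d = (4, 15),  |d|² = 241;  R = 4+7 = 11,  c = 241−11² = 120
v_rel = (-13, -5),  |v_rel|² = 194;  v_rel·d = (-13)·(4) + (-5)·(15) = -127
194·t² + 254·t + 120 = 0  ⇒  m = (-127)² − 194·120 = -7151
m = -7151 < 0,  v_rel·d = -127 < 0  ⇒  outside

inside=no margin=-7151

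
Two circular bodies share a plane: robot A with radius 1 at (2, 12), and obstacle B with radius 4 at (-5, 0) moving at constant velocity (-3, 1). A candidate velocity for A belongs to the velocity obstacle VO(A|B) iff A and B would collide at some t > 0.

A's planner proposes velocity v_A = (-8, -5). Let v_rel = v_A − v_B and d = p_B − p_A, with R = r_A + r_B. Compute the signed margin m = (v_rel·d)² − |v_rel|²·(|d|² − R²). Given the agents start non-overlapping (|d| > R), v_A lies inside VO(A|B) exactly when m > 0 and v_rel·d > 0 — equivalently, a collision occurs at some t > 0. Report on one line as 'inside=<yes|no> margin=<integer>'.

d = (-7, -12),  |d|² = 193;  R = 1+4 = 5,  c = 193−5² = 168
v_rel = (-5, -6),  |v_rel|² = 61;  v_rel·d = (-5)·(-7) + (-6)·(-12) = 107
61·t² − 214·t + 168 = 0  ⇒  m = 107² − 61·168 = 1201
m = 1201 > 0,  v_rel·d = 107 > 0  ⇒  inside

inside=yes margin=1201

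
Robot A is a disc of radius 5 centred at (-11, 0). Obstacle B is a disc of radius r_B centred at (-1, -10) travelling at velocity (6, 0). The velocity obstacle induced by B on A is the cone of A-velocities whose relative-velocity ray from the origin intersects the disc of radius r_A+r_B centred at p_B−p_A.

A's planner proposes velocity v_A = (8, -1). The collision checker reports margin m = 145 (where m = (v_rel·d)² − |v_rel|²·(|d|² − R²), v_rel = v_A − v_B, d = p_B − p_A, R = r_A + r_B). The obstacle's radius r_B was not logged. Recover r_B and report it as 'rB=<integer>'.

m = 145
d = (10, -10);  v_rel = (2, -1),  |v_rel|² = 5
v_rel×d = (2)·(-10) − (-1)·(10) = -10
since m = R²·5 − (-10)²:  R² = (100 + 145) / 5 = 49
R = √49 = 7  ⇒  r_B = 7 − 5 = 2

rB=2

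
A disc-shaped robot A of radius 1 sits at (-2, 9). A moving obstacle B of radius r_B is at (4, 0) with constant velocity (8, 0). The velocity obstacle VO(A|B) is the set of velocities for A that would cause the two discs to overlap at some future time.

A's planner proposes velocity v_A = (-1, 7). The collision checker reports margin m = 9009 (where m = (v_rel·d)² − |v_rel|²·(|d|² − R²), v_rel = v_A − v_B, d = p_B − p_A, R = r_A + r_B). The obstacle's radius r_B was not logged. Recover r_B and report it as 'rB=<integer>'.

m = 9009
d = (6, -9);  v_rel = (-9, 7),  |v_rel|² = 130
v_rel×d = (-9)·(-9) − (7)·(6) = 39
since m = R²·130 − 39²:  R² = (1521 + 9009) / 130 = 81
R = √81 = 9  ⇒  r_B = 9 − 1 = 8

rB=8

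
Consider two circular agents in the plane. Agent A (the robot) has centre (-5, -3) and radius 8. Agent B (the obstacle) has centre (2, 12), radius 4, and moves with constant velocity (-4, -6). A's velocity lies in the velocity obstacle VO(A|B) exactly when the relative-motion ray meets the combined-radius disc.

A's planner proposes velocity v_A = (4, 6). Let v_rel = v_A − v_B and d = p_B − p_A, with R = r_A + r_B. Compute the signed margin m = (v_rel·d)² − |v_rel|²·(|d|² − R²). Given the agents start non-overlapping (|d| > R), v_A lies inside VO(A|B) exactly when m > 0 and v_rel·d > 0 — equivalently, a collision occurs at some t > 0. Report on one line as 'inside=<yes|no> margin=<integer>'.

d = (7, 15),  |d|² = 274;  R = 8+4 = 12,  c = 274−12² = 130
v_rel = (8, 12),  |v_rel|² = 208;  v_rel·d = (8)·(7) + (12)·(15) = 236
208·t² − 472·t + 130 = 0  ⇒  m = 236² − 208·130 = 28656
m = 28656 > 0,  v_rel·d = 236 > 0  ⇒  inside

inside=yes margin=28656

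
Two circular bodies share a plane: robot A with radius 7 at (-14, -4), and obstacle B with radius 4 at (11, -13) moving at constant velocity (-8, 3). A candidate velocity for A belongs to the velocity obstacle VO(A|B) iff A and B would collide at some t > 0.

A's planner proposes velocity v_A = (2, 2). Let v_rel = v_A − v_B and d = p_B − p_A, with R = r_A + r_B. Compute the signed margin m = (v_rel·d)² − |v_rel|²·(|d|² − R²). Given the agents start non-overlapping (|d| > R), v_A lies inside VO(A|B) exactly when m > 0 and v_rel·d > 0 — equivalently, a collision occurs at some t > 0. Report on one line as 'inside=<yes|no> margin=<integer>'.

d = (25, -9),  |d|² = 706;  R = 7+4 = 11,  c = 706−11² = 585
v_rel = (10, -1),  |v_rel|² = 101;  v_rel·d = (10)·(25) + (-1)·(-9) = 259
101·t² − 518·t + 585 = 0  ⇒  m = 259² − 101·585 = 7996
m = 7996 > 0,  v_rel·d = 259 > 0  ⇒  inside

inside=yes margin=7996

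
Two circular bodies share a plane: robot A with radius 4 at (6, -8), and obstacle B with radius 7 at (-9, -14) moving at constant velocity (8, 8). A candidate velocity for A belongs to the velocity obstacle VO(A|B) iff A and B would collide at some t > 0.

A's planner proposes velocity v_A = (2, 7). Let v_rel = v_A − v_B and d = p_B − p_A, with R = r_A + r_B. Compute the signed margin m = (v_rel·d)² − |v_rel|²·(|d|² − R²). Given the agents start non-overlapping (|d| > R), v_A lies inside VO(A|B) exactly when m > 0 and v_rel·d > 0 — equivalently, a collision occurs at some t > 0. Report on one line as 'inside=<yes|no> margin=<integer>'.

d = (-15, -6),  |d|² = 261;  R = 4+7 = 11,  c = 261−11² = 140
v_rel = (-6, -1),  |v_rel|² = 37;  v_rel·d = (-6)·(-15) + (-1)·(-6) = 96
37·t² − 192·t + 140 = 0  ⇒  m = 96² − 37·140 = 4036
m = 4036 > 0,  v_rel·d = 96 > 0  ⇒  inside

inside=yes margin=4036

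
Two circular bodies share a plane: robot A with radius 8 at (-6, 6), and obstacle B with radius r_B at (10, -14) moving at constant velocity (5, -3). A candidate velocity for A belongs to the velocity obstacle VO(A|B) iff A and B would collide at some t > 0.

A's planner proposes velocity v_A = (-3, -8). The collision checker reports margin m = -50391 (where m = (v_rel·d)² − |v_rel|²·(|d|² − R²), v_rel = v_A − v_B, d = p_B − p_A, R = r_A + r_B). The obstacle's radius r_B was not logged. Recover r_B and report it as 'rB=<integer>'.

m = -50391
d = (16, -20);  v_rel = (-8, -5),  |v_rel|² = 89
v_rel×d = (-8)·(-20) − (-5)·(16) = 240
since m = R²·89 − 240²:  R² = (57600 + -50391) / 89 = 81
R = √81 = 9  ⇒  r_B = 9 − 8 = 1

rB=1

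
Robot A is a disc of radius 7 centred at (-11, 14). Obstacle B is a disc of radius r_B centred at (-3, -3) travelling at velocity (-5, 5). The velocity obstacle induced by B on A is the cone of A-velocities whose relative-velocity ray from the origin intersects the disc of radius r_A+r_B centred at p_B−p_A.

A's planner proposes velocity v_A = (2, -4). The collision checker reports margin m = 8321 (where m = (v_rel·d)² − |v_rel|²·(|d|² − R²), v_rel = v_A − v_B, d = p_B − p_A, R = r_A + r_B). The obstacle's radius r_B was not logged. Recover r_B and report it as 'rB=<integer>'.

m = 8321
d = (8, -17);  v_rel = (7, -9),  |v_rel|² = 130
v_rel×d = (7)·(-17) − (-9)·(8) = -47
since m = R²·130 − (-47)²:  R² = (2209 + 8321) / 130 = 81
R = √81 = 9  ⇒  r_B = 9 − 7 = 2

rB=2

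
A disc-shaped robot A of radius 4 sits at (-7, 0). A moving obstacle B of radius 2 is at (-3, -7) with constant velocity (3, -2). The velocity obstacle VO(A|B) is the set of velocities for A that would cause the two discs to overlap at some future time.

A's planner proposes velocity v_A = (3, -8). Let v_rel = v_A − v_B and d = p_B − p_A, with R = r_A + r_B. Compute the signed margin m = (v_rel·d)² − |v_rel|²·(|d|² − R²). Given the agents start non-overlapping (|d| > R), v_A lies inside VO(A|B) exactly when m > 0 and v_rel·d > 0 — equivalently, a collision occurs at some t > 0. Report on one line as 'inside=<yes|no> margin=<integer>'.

d = (4, -7),  |d|² = 65;  R = 4+2 = 6,  c = 65−6² = 29
v_rel = (0, -6),  |v_rel|² = 36;  v_rel·d = (0)·(4) + (-6)·(-7) = 42
36·t² − 84·t + 29 = 0  ⇒  m = 42² − 36·29 = 720
m = 720 > 0,  v_rel·d = 42 > 0  ⇒  inside

inside=yes margin=720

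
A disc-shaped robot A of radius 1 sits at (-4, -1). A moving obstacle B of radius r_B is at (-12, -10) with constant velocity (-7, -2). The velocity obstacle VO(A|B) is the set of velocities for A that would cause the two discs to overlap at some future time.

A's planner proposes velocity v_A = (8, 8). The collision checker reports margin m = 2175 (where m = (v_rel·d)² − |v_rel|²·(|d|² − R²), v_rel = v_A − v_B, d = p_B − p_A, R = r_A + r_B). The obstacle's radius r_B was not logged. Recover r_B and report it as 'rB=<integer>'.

m = 2175
d = (-8, -9);  v_rel = (15, 10),  |v_rel|² = 325
v_rel×d = (15)·(-9) − (10)·(-8) = -55
since m = R²·325 − (-55)²:  R² = (3025 + 2175) / 325 = 16
R = √16 = 4  ⇒  r_B = 4 − 1 = 3

rB=3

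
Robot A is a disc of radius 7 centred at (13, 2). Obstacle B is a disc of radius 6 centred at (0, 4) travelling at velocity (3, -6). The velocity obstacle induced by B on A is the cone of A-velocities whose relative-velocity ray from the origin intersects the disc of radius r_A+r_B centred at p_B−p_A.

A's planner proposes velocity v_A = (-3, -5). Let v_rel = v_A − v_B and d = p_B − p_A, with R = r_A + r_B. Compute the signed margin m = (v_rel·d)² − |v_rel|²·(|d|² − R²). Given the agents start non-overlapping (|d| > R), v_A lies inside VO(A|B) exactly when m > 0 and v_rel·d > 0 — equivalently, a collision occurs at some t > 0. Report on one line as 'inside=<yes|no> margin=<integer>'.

d = (-13, 2),  |d|² = 173;  R = 7+6 = 13,  c = 173−13² = 4
v_rel = (-6, 1),  |v_rel|² = 37;  v_rel·d = (-6)·(-13) + (1)·(2) = 80
37·t² − 160·t + 4 = 0  ⇒  m = 80² − 37·4 = 6252
m = 6252 > 0,  v_rel·d = 80 > 0  ⇒  inside

inside=yes margin=6252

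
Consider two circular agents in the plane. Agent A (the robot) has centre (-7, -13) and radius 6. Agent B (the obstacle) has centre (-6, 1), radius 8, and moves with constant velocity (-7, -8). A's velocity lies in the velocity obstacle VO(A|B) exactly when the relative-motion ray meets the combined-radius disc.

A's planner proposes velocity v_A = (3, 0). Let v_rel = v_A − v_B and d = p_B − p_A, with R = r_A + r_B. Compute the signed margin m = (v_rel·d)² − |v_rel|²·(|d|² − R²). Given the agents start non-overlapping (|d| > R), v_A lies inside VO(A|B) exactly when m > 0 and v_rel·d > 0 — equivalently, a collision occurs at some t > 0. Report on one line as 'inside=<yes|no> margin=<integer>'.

d = (1, 14),  |d|² = 197;  R = 6+8 = 14,  c = 197−14² = 1
v_rel = (10, 8),  |v_rel|² = 164;  v_rel·d = (10)·(1) + (8)·(14) = 122
164·t² − 244·t + 1 = 0  ⇒  m = 122² − 164·1 = 14720
m = 14720 > 0,  v_rel·d = 122 > 0  ⇒  inside

inside=yes margin=14720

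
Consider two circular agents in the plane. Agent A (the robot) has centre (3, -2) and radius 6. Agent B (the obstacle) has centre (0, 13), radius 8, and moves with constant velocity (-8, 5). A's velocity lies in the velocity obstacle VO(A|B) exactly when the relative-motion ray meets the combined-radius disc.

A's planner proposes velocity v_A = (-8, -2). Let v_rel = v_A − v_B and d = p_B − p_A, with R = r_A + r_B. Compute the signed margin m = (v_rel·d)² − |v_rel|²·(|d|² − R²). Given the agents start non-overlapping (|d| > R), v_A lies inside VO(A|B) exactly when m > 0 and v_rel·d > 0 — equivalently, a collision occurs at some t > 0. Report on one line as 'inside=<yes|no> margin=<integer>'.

d = (-3, 15),  |d|² = 234;  R = 6+8 = 14,  c = 234−14² = 38
v_rel = (0, -7),  |v_rel|² = 49;  v_rel·d = (0)·(-3) + (-7)·(15) = -105
49·t² + 210·t + 38 = 0  ⇒  m = (-105)² − 49·38 = 9163
m = 9163 > 0,  v_rel·d = -105 < 0  ⇒  outside

inside=no margin=9163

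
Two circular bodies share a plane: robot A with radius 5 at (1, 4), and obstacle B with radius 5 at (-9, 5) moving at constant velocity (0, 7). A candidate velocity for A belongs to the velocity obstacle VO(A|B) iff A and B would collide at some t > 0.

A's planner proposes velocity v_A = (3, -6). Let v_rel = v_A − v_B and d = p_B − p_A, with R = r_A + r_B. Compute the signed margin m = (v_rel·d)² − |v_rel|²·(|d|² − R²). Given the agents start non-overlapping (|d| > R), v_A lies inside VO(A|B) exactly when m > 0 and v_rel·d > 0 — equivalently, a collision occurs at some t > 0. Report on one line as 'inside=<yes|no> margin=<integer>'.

d = (-10, 1),  |d|² = 101;  R = 5+5 = 10,  c = 101−10² = 1
v_rel = (3, -13),  |v_rel|² = 178;  v_rel·d = (3)·(-10) + (-13)·(1) = -43
178·t² + 86·t + 1 = 0  ⇒  m = (-43)² − 178·1 = 1671
m = 1671 > 0,  v_rel·d = -43 < 0  ⇒  outside

inside=no margin=1671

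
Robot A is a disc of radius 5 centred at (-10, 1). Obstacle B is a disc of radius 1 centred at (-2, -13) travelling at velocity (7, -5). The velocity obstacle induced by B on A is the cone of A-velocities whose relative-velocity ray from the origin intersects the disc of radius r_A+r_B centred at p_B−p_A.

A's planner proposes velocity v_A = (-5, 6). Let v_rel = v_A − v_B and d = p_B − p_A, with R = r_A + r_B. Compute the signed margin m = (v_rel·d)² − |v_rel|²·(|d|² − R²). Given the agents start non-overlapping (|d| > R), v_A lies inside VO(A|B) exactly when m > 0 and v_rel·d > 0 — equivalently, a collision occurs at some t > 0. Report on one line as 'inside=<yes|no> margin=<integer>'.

d = (8, -14),  |d|² = 260;  R = 5+1 = 6,  c = 260−6² = 224
v_rel = (-12, 11),  |v_rel|² = 265;  v_rel·d = (-12)·(8) + (11)·(-14) = -250
265·t² + 500·t + 224 = 0  ⇒  m = (-250)² − 265·224 = 3140
m = 3140 > 0,  v_rel·d = -250 < 0  ⇒  outside

inside=no margin=3140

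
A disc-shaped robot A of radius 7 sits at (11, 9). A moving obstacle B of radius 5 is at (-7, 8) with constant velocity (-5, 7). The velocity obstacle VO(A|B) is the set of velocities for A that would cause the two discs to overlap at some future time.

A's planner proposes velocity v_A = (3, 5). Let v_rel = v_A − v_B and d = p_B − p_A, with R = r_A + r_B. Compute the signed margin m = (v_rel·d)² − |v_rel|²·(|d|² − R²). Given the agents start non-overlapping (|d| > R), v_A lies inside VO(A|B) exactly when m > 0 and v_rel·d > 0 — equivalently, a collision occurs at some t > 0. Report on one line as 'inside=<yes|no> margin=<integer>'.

d = (-18, -1),  |d|² = 325;  R = 7+5 = 12,  c = 325−12² = 181
v_rel = (8, -2),  |v_rel|² = 68;  v_rel·d = (8)·(-18) + (-2)·(-1) = -142
68·t² + 284·t + 181 = 0  ⇒  m = (-142)² − 68·181 = 7856
m = 7856 > 0,  v_rel·d = -142 < 0  ⇒  outside

inside=no margin=7856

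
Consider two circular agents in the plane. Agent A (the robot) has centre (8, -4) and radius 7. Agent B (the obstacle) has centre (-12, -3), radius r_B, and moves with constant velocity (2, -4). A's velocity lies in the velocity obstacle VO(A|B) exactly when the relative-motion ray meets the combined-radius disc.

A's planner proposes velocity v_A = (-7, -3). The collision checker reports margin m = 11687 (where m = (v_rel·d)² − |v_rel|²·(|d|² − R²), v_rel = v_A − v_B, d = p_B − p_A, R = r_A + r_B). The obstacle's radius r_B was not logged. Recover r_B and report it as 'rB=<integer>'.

m = 11687
d = (-20, 1);  v_rel = (-9, 1),  |v_rel|² = 82
v_rel×d = (-9)·(1) − (1)·(-20) = 11
since m = R²·82 − 11²:  R² = (121 + 11687) / 82 = 144
R = √144 = 12  ⇒  r_B = 12 − 7 = 5

rB=5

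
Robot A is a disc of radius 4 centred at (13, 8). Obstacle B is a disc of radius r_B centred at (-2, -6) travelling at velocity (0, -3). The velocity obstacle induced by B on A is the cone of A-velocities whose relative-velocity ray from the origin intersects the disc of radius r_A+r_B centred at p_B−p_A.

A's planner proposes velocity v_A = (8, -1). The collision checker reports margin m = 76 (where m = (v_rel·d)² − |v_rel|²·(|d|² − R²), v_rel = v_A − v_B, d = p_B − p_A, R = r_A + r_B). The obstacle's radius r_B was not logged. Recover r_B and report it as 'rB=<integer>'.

m = 76
d = (-15, -14);  v_rel = (8, 2),  |v_rel|² = 68
v_rel×d = (8)·(-14) − (2)·(-15) = -82
since m = R²·68 − (-82)²:  R² = (6724 + 76) / 68 = 100
R = √100 = 10  ⇒  r_B = 10 − 4 = 6

rB=6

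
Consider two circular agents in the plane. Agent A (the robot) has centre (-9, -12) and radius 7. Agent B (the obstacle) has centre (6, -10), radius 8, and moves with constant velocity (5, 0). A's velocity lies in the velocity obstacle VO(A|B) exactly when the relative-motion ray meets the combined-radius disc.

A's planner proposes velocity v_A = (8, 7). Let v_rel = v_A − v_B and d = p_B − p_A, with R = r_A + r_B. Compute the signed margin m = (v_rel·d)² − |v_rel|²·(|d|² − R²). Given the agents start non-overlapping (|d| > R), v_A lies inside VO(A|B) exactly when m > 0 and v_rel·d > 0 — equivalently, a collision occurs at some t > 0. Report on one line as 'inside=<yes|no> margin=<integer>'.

d = (15, 2),  |d|² = 229;  R = 7+8 = 15,  c = 229−15² = 4
v_rel = (3, 7),  |v_rel|² = 58;  v_rel·d = (3)·(15) + (7)·(2) = 59
58·t² − 118·t + 4 = 0  ⇒  m = 59² − 58·4 = 3249
m = 3249 > 0,  v_rel·d = 59 > 0  ⇒  inside

inside=yes margin=3249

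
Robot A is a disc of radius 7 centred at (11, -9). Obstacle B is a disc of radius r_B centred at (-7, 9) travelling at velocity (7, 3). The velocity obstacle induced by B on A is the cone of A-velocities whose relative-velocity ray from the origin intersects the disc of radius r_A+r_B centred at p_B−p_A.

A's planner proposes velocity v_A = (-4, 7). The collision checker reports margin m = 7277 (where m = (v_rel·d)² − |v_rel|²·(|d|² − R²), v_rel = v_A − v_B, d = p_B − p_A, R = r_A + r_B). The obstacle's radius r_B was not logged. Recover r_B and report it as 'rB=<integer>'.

m = 7277
d = (-18, 18);  v_rel = (-11, 4),  |v_rel|² = 137
v_rel×d = (-11)·(18) − (4)·(-18) = -126
since m = R²·137 − (-126)²:  R² = (15876 + 7277) / 137 = 169
R = √169 = 13  ⇒  r_B = 13 − 7 = 6

rB=6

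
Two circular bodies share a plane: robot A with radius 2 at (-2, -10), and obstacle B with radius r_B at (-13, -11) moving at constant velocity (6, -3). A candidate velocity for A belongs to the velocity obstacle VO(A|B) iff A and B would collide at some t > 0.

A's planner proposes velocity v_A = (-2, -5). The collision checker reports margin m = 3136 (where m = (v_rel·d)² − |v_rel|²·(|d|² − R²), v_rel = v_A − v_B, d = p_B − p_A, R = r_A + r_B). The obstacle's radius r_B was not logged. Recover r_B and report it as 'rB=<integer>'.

m = 3136
d = (-11, -1);  v_rel = (-8, -2),  |v_rel|² = 68
v_rel×d = (-8)·(-1) − (-2)·(-11) = -14
since m = R²·68 − (-14)²:  R² = (196 + 3136) / 68 = 49
R = √49 = 7  ⇒  r_B = 7 − 2 = 5

rB=5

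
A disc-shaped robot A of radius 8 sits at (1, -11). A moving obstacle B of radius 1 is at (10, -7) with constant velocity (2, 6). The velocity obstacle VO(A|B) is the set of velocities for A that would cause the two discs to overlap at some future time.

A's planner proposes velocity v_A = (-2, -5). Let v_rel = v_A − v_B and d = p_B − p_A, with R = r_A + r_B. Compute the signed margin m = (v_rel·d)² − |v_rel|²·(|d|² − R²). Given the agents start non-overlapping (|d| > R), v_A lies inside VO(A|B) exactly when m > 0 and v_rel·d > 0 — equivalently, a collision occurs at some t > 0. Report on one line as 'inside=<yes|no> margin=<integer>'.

d = (9, 4),  |d|² = 97;  R = 8+1 = 9,  c = 97−9² = 16
v_rel = (-4, -11),  |v_rel|² = 137;  v_rel·d = (-4)·(9) + (-11)·(4) = -80
137·t² + 160·t + 16 = 0  ⇒  m = (-80)² − 137·16 = 4208
m = 4208 > 0,  v_rel·d = -80 < 0  ⇒  outside

inside=no margin=4208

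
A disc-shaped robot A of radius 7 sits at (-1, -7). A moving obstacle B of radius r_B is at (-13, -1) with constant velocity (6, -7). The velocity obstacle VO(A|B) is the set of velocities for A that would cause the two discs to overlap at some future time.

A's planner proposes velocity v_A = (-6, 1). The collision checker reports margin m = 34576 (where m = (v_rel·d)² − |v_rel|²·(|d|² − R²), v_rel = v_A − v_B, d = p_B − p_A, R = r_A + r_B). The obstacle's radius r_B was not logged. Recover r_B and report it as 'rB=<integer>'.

m = 34576
d = (-12, 6);  v_rel = (-12, 8),  |v_rel|² = 208
v_rel×d = (-12)·(6) − (8)·(-12) = 24
since m = R²·208 − 24²:  R² = (576 + 34576) / 208 = 169
R = √169 = 13  ⇒  r_B = 13 − 7 = 6

rB=6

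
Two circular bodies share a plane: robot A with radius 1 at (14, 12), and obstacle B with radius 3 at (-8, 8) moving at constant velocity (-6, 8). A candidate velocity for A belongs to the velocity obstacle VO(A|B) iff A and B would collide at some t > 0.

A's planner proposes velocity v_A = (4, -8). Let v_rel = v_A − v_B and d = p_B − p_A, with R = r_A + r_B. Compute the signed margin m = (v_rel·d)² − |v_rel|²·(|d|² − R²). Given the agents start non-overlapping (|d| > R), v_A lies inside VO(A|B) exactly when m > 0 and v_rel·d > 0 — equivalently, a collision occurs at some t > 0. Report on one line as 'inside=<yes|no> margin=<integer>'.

d = (-22, -4),  |d|² = 500;  R = 1+3 = 4,  c = 500−4² = 484
v_rel = (10, -16),  |v_rel|² = 356;  v_rel·d = (10)·(-22) + (-16)·(-4) = -156
356·t² + 312·t + 484 = 0  ⇒  m = (-156)² − 356·484 = -147968
m = -147968 < 0,  v_rel·d = -156 < 0  ⇒  outside

inside=no margin=-147968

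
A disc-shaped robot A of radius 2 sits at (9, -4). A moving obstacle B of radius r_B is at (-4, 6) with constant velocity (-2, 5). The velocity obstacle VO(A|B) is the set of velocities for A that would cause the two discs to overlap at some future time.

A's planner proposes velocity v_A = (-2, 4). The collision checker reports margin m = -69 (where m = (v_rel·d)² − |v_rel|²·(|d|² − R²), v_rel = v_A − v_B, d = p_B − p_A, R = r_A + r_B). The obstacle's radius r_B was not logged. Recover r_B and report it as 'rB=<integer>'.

m = -69
d = (-13, 10);  v_rel = (0, -1),  |v_rel|² = 1
v_rel×d = (0)·(10) − (-1)·(-13) = -13
since m = R²·1 − (-13)²:  R² = (169 + -69) / 1 = 100
R = √100 = 10  ⇒  r_B = 10 − 2 = 8

rB=8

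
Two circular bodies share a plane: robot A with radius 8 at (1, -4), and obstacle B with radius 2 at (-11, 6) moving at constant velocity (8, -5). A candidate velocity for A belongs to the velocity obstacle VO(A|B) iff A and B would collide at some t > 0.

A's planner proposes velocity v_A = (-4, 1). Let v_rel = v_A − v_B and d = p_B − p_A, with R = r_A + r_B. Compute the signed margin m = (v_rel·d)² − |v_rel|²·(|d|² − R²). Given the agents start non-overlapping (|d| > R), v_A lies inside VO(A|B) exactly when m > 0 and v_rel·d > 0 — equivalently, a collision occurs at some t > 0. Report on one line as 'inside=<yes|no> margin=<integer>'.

d = (-12, 10),  |d|² = 244;  R = 8+2 = 10,  c = 244−10² = 144
v_rel = (-12, 6),  |v_rel|² = 180;  v_rel·d = (-12)·(-12) + (6)·(10) = 204
180·t² − 408·t + 144 = 0  ⇒  m = 204² − 180·144 = 15696
m = 15696 > 0,  v_rel·d = 204 > 0  ⇒  inside

inside=yes margin=15696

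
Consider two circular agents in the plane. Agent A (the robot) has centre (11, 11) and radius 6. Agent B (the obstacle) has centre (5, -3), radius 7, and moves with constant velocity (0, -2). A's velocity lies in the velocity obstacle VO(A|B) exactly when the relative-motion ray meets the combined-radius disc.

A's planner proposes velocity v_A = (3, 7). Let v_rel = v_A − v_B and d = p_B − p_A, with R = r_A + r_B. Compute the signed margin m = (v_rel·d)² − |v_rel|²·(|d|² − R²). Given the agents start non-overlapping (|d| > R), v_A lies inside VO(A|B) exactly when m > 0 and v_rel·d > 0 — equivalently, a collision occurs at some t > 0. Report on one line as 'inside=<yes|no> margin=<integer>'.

d = (-6, -14),  |d|² = 232;  R = 6+7 = 13,  c = 232−13² = 63
v_rel = (3, 9),  |v_rel|² = 90;  v_rel·d = (3)·(-6) + (9)·(-14) = -144
90·t² + 288·t + 63 = 0  ⇒  m = (-144)² − 90·63 = 15066
m = 15066 > 0,  v_rel·d = -144 < 0  ⇒  outside

inside=no margin=15066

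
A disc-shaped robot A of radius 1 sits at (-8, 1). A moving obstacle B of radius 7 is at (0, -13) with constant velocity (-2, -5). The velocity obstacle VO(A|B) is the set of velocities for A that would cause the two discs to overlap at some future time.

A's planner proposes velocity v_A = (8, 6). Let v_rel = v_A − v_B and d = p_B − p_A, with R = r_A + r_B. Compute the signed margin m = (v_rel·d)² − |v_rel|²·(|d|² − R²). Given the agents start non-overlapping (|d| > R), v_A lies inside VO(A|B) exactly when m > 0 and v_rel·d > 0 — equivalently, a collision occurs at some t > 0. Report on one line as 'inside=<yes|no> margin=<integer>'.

d = (8, -14),  |d|² = 260;  R = 1+7 = 8,  c = 260−8² = 196
v_rel = (10, 11),  |v_rel|² = 221;  v_rel·d = (10)·(8) + (11)·(-14) = -74
221·t² + 148·t + 196 = 0  ⇒  m = (-74)² − 221·196 = -37840
m = -37840 < 0,  v_rel·d = -74 < 0  ⇒  outside

inside=no margin=-37840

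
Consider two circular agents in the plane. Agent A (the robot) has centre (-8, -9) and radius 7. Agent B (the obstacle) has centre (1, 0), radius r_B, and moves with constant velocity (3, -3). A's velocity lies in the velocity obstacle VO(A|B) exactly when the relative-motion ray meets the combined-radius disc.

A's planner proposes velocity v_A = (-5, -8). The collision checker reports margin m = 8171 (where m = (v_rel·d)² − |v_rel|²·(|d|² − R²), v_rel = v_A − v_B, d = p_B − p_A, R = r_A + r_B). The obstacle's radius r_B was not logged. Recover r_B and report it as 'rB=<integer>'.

m = 8171
d = (9, 9);  v_rel = (-8, -5),  |v_rel|² = 89
v_rel×d = (-8)·(9) − (-5)·(9) = -27
since m = R²·89 − (-27)²:  R² = (729 + 8171) / 89 = 100
R = √100 = 10  ⇒  r_B = 10 − 7 = 3

rB=3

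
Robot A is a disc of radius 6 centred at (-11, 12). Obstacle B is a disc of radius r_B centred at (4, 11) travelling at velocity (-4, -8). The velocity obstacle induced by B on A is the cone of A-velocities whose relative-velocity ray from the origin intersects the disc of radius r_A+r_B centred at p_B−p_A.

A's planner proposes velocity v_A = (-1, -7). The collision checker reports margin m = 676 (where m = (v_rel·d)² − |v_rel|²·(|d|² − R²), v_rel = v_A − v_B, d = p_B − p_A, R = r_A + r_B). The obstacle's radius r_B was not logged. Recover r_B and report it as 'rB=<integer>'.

m = 676
d = (15, -1);  v_rel = (3, 1),  |v_rel|² = 10
v_rel×d = (3)·(-1) − (1)·(15) = -18
since m = R²·10 − (-18)²:  R² = (324 + 676) / 10 = 100
R = √100 = 10  ⇒  r_B = 10 − 6 = 4

rB=4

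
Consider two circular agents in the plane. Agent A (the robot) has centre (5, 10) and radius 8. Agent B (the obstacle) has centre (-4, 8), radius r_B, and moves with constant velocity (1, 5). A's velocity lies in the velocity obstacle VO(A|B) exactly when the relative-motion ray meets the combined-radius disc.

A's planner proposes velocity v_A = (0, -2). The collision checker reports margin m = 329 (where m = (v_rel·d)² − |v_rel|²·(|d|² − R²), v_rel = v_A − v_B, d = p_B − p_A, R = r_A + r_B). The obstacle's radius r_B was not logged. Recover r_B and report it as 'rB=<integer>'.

m = 329
d = (-9, -2);  v_rel = (-1, -7),  |v_rel|² = 50
v_rel×d = (-1)·(-2) − (-7)·(-9) = -61
since m = R²·50 − (-61)²:  R² = (3721 + 329) / 50 = 81
R = √81 = 9  ⇒  r_B = 9 − 8 = 1

rB=1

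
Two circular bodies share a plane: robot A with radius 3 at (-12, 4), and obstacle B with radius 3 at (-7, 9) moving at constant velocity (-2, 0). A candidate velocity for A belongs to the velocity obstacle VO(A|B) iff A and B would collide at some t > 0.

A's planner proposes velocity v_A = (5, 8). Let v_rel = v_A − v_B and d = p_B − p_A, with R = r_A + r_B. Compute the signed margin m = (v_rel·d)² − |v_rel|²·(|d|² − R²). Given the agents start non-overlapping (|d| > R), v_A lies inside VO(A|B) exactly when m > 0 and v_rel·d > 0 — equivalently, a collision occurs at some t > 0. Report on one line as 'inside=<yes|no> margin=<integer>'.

d = (5, 5),  |d|² = 50;  R = 3+3 = 6,  c = 50−6² = 14
v_rel = (7, 8),  |v_rel|² = 113;  v_rel·d = (7)·(5) + (8)·(5) = 75
113·t² − 150·t + 14 = 0  ⇒  m = 75² − 113·14 = 4043
m = 4043 > 0,  v_rel·d = 75 > 0  ⇒  inside

inside=yes margin=4043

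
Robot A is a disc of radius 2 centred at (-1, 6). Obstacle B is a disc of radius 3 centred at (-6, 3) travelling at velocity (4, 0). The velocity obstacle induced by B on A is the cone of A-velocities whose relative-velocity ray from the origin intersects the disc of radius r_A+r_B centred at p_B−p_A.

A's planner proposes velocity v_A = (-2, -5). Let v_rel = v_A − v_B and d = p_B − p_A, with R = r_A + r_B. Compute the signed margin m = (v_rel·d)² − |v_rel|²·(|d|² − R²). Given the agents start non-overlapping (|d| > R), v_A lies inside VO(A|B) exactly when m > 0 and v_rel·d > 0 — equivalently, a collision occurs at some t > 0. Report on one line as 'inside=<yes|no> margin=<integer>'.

d = (-5, -3),  |d|² = 34;  R = 2+3 = 5,  c = 34−5² = 9
v_rel = (-6, -5),  |v_rel|² = 61;  v_rel·d = (-6)·(-5) + (-5)·(-3) = 45
61·t² − 90·t + 9 = 0  ⇒  m = 45² − 61·9 = 1476
m = 1476 > 0,  v_rel·d = 45 > 0  ⇒  inside

inside=yes margin=1476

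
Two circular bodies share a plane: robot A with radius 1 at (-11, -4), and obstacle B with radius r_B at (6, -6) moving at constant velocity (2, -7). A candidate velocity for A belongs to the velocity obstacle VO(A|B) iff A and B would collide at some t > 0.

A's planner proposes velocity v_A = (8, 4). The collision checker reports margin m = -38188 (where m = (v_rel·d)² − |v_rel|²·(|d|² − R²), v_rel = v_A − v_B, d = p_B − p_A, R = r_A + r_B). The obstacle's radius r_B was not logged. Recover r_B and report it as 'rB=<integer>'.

m = -38188
d = (17, -2);  v_rel = (6, 11),  |v_rel|² = 157
v_rel×d = (6)·(-2) − (11)·(17) = -199
since m = R²·157 − (-199)²:  R² = (39601 + -38188) / 157 = 9
R = √9 = 3  ⇒  r_B = 3 − 1 = 2

rB=2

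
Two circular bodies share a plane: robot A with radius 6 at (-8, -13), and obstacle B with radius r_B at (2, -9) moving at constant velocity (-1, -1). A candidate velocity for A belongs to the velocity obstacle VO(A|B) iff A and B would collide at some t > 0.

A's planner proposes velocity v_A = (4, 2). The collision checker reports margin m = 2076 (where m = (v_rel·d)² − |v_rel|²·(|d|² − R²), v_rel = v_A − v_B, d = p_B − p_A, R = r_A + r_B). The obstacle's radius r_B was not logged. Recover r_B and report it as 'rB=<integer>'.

m = 2076
d = (10, 4);  v_rel = (5, 3),  |v_rel|² = 34
v_rel×d = (5)·(4) − (3)·(10) = -10
since m = R²·34 − (-10)²:  R² = (100 + 2076) / 34 = 64
R = √64 = 8  ⇒  r_B = 8 − 6 = 2

rB=2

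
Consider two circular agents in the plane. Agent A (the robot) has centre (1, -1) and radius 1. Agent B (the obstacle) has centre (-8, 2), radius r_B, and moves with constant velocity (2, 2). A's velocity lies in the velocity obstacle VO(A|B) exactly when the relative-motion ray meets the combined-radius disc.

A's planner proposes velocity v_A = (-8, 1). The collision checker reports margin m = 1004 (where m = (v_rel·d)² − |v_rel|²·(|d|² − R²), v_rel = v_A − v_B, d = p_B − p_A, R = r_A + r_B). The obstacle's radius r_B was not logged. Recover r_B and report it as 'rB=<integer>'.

m = 1004
d = (-9, 3);  v_rel = (-10, -1),  |v_rel|² = 101
v_rel×d = (-10)·(3) − (-1)·(-9) = -39
since m = R²·101 − (-39)²:  R² = (1521 + 1004) / 101 = 25
R = √25 = 5  ⇒  r_B = 5 − 1 = 4

rB=4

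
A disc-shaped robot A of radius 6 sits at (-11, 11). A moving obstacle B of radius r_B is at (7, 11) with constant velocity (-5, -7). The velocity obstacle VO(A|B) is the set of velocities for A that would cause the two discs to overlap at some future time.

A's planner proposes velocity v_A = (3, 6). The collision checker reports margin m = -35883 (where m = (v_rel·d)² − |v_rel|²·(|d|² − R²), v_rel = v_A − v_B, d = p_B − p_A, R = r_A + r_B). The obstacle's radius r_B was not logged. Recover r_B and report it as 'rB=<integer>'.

m = -35883
d = (18, 0);  v_rel = (8, 13),  |v_rel|² = 233
v_rel×d = (8)·(0) − (13)·(18) = -234
since m = R²·233 − (-234)²:  R² = (54756 + -35883) / 233 = 81
R = √81 = 9  ⇒  r_B = 9 − 6 = 3

rB=3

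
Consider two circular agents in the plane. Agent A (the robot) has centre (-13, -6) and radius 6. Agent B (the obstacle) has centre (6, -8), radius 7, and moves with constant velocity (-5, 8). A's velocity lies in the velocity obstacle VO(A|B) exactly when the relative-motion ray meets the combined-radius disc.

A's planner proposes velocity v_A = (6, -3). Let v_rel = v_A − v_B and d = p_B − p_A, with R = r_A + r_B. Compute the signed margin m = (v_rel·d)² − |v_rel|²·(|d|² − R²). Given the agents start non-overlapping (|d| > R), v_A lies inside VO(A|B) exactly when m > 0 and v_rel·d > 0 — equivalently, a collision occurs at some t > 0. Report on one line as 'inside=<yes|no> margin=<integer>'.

d = (19, -2),  |d|² = 365;  R = 6+7 = 13,  c = 365−13² = 196
v_rel = (11, -11),  |v_rel|² = 242;  v_rel·d = (11)·(19) + (-11)·(-2) = 231
242·t² − 462·t + 196 = 0  ⇒  m = 231² − 242·196 = 5929
m = 5929 > 0,  v_rel·d = 231 > 0  ⇒  inside

inside=yes margin=5929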